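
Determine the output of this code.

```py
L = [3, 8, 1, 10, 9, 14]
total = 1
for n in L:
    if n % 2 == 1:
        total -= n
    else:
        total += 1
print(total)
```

n=3: odd, total = 1-3 = -2
n=8: not odd, total = (-2)+1 = -1
n=1: odd, total = (-1)-1 = -2
n=10: not odd, total = (-2)+1 = -1
n=9: odd, total = (-1)-9 = -10
n=14: not odd, total = (-10)+1 = -9

-9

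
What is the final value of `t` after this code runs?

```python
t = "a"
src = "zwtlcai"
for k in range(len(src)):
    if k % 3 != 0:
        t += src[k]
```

k=0: skip
k=1: add 'w' → 'aw'
k=2: add 't' → 'awt'
k=3: skip
k=4: add 'c' → 'awtc'
k=5: add 'a' → 'awtca'
k=6: skip

'awtca'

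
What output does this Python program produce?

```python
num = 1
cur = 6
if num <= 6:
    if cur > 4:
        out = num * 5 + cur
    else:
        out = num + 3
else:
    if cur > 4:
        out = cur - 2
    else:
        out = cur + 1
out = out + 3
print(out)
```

14

num=1, cur=6
num <= 6 is True; cur > 4 is True
→ out = num * 5 + cur = 11
out = 11+3 = 14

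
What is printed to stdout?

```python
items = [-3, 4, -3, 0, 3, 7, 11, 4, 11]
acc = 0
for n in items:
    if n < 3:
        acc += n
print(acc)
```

n=-3: <3, acc = 0+(-3) = -3
n=4: not <3
n=-3: <3, acc = (-3)+(-3) = -6
n=0: <3, acc = (-6)+0 = -6
n=3: not <3
n=7: not <3
n=11: not <3
n=4: not <3
n=11: not <3

-6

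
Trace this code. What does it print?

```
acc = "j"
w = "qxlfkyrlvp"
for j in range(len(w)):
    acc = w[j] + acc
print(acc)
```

pvlrykflxqj

j=0: prepend 'q' → 'qj'
j=1: prepend 'x' → 'xqj'
j=2: prepend 'l' → 'lxqj'
j=3: prepend 'f' → 'flxqj'
j=4: prepend 'k' → 'kflxqj'
j=5: prepend 'y' → 'ykflxqj'
j=6: prepend 'r' → 'rykflxqj'
j=7: prepend 'l' → 'lrykflxqj'
j=8: prepend 'v' → 'vlrykflxqj'
j=9: prepend 'p' → 'pvlrykflxqj'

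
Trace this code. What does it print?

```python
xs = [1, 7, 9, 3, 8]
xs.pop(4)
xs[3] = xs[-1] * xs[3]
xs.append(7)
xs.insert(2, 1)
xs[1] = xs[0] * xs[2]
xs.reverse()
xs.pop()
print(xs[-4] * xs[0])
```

pop(4) removes 8 → [1, 7, 9, 3]
xs[3] = xs[-1]*xs[3] = 3*3 = 9 → [1, 7, 9, 9]
append 7 → [1, 7, 9, 9, 7]
insert 1 at 2 → [1, 7, 1, 9, 9, 7]
xs[1] = xs[0]*xs[2] = 1*1 = 1 → [1, 1, 1, 9, 9, 7]
reverse → [7, 9, 9, 1, 1, 1]
pop() removes 1 → [7, 9, 9, 1, 1]
xs[-4]*xs[0] = 9*7 = 63

63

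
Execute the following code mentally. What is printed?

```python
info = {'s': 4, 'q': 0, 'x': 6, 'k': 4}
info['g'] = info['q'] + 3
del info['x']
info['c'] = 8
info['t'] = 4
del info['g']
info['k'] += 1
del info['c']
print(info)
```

{'s': 4, 'q': 0, 'k': 5, 't': 4}

info['g'] = info['q']+3 = 3 → {'s': 4, 'q': 0, 'x': 6, 'k': 4, 'g': 3}
del 'x' → {'s': 4, 'q': 0, 'k': 4, 'g': 3}
info['c'] = 8 → {'s': 4, 'q': 0, 'k': 4, 'g': 3, 'c': 8}
info['t'] = 4 → {'s': 4, 'q': 0, 'k': 4, 'g': 3, 'c': 8, 't': 4}
del 'g' → {'s': 4, 'q': 0, 'k': 4, 'c': 8, 't': 4}
info['k'] = 4+1 = 5 → {'s': 4, 'q': 0, 'k': 5, 'c': 8, 't': 4}
del 'c' → {'s': 4, 'q': 0, 'k': 5, 't': 4}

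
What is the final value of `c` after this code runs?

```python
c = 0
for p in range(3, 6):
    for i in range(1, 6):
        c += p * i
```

180

p=3,i=1: c = 0+3 = 3
p=3,i=2: c = 3+6 = 9
p=3,i=3: c = 9+9 = 18
p=3,i=4: c = 18+12 = 30
p=3,i=5: c = 30+15 = 45
p=4,i=1: c = 45+4 = 49
p=4,i=2: c = 49+8 = 57
p=4,i=3: c = 57+12 = 69
p=4,i=4: c = 69+16 = 85
p=4,i=5: c = 85+20 = 105
p=5,i=1: c = 105+5 = 110
p=5,i=2: c = 110+10 = 120
p=5,i=3: c = 120+15 = 135
p=5,i=4: c = 135+20 = 155
p=5,i=5: c = 155+25 = 180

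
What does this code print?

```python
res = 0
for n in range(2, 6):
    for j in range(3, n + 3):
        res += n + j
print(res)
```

n=2,j=3: res = 0+5 = 5
n=2,j=4: res = 5+6 = 11
n=3,j=3: res = 11+6 = 17
n=3,j=4: res = 17+7 = 24
n=3,j=5: res = 24+8 = 32
n=4,j=3: res = 32+7 = 39
n=4,j=4: res = 39+8 = 47
n=4,j=5: res = 47+9 = 56
n=4,j=6: res = 56+10 = 66
n=5,j=3: res = 66+8 = 74
n=5,j=4: res = 74+9 = 83
n=5,j=5: res = 83+10 = 93
n=5,j=6: res = 93+11 = 104
n=5,j=7: res = 104+12 = 116

116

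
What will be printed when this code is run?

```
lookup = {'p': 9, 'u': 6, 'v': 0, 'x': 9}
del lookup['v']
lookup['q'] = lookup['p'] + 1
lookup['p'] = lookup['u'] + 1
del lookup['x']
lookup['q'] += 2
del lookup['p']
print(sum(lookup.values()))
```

18

del 'v' → {'p': 9, 'u': 6, 'x': 9}
lookup['q'] = lookup['p']+1 = 10 → {'p': 9, 'u': 6, 'x': 9, 'q': 10}
lookup['p'] = lookup['u']+1 = 7 → {'p': 7, 'u': 6, 'x': 9, 'q': 10}
del 'x' → {'p': 7, 'u': 6, 'q': 10}
lookup['q'] = 10+2 = 12 → {'p': 7, 'u': 6, 'q': 12}
del 'p' → {'u': 6, 'q': 12}
sum of values = 18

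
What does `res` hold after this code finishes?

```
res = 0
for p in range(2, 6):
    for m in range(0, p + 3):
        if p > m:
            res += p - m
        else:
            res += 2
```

58

p=2,m=0: 2>0, res = 0+2 = 2
p=2,m=1: 2>1, res = 2+1 = 3
p=2,m=2: not 2>2, res = 3+2 = 5
p=2,m=3: not 2>3, res = 5+2 = 7
p=2,m=4: not 2>4, res = 7+2 = 9
p=3,m=0: 3>0, res = 9+3 = 12
p=3,m=1: 3>1, res = 12+2 = 14
p=3,m=2: 3>2, res = 14+1 = 15
p=3,m=3: not 3>3, res = 15+2 = 17
p=3,m=4: not 3>4, res = 17+2 = 19
p=3,m=5: not 3>5, res = 19+2 = 21
p=4,m=0: 4>0, res = 21+4 = 25
p=4,m=1: 4>1, res = 25+3 = 28
p=4,m=2: 4>2, res = 28+2 = 30
p=4,m=3: 4>3, res = 30+1 = 31
p=4,m=4: not 4>4, res = 31+2 = 33
p=4,m=5: not 4>5, res = 33+2 = 35
p=4,m=6: not 4>6, res = 35+2 = 37
p=5,m=0: 5>0, res = 37+5 = 42
p=5,m=1: 5>1, res = 42+4 = 46
p=5,m=2: 5>2, res = 46+3 = 49
p=5,m=3: 5>3, res = 49+2 = 51
p=5,m=4: 5>4, res = 51+1 = 52
p=5,m=5: not 5>5, res = 52+2 = 54
p=5,m=6: not 5>6, res = 54+2 = 56
p=5,m=7: not 5>7, res = 56+2 = 58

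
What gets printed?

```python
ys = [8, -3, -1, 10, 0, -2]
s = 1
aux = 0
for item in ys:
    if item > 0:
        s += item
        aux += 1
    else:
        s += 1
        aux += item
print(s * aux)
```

-92

item=8: >0, s = 1+8 = 9; aux=1
item=-3: not >0, s = 9+1 = 10; aux=-2
item=-1: not >0, s = 10+1 = 11; aux=-3
item=10: >0, s = 11+10 = 21; aux=-2
item=0: not >0, s = 21+1 = 22; aux=-2
item=-2: not >0, s = 22+1 = 23; aux=-4
s*aux = 23*(-4) = -92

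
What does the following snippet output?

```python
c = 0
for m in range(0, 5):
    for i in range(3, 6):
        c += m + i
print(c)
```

90

m=0,i=3: c = 0+3 = 3
m=0,i=4: c = 3+4 = 7
m=0,i=5: c = 7+5 = 12
m=1,i=3: c = 12+4 = 16
m=1,i=4: c = 16+5 = 21
m=1,i=5: c = 21+6 = 27
m=2,i=3: c = 27+5 = 32
m=2,i=4: c = 32+6 = 38
m=2,i=5: c = 38+7 = 45
m=3,i=3: c = 45+6 = 51
m=3,i=4: c = 51+7 = 58
m=3,i=5: c = 58+8 = 66
m=4,i=3: c = 66+7 = 73
m=4,i=4: c = 73+8 = 81
m=4,i=5: c = 81+9 = 90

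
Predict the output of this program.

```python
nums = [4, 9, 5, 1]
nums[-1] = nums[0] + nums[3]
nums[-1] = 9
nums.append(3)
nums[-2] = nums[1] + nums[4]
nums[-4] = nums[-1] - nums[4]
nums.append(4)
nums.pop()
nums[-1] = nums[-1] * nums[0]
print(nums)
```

[4, 0, 5, 12, 12]

nums[-1] = nums[0]+nums[3] = 4+1 = 5 → [4, 9, 5, 5]
nums[-1] = 9 → [4, 9, 5, 9]
append 3 → [4, 9, 5, 9, 3]
nums[-2] = nums[1]+nums[4] = 9+3 = 12 → [4, 9, 5, 12, 3]
nums[-4] = nums[-1]-nums[4] = 3-3 = 0 → [4, 0, 5, 12, 3]
append 4 → [4, 0, 5, 12, 3, 4]
pop() removes 4 → [4, 0, 5, 12, 3]
nums[-1] = nums[-1]*nums[0] = 3*4 = 12 → [4, 0, 5, 12, 12]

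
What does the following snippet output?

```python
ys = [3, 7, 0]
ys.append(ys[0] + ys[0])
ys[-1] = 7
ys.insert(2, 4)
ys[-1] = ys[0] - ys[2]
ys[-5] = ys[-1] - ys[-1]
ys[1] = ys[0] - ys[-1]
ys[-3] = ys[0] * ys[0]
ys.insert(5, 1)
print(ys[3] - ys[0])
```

append ys[0]+ys[0] = 3+3 = 6 → [3, 7, 0, 6]
ys[-1] = 7 → [3, 7, 0, 7]
insert 4 at 2 → [3, 7, 4, 0, 7]
ys[-1] = ys[0]-ys[2] = 3-4 = -1 → [3, 7, 4, 0, -1]
ys[-5] = ys[-1]-ys[-1] = (-1)-(-1) = 0 → [0, 7, 4, 0, -1]
ys[1] = ys[0]-ys[-1] = 0-(-1) = 1 → [0, 1, 4, 0, -1]
ys[-3] = ys[0]*ys[0] = 0*0 = 0 → [0, 1, 0, 0, -1]
insert 1 at 5 → [0, 1, 0, 0, -1, 1]
ys[3]-ys[0] = 0-0 = 0

0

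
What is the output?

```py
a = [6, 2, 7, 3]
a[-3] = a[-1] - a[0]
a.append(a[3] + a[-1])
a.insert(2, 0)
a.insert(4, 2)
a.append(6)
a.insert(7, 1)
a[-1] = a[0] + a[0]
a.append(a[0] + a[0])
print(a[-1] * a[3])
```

84

a[-3] = a[-1]-a[0] = 3-6 = -3 → [6, -3, 7, 3]
append a[3]+a[-1] = 3+3 = 6 → [6, -3, 7, 3, 6]
insert 0 at 2 → [6, -3, 0, 7, 3, 6]
insert 2 at 4 → [6, -3, 0, 7, 2, 3, 6]
append 6 → [6, -3, 0, 7, 2, 3, 6, 6]
insert 1 at 7 → [6, -3, 0, 7, 2, 3, 6, 1, 6]
a[-1] = a[0]+a[0] = 6+6 = 12 → [6, -3, 0, 7, 2, 3, 6, 1, 12]
append a[0]+a[0] = 6+6 = 12 → [6, -3, 0, 7, 2, 3, 6, 1, 12, 12]
a[-1]*a[3] = 12*7 = 84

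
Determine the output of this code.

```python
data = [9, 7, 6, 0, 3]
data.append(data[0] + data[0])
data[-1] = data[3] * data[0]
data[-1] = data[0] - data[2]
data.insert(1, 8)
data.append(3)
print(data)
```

[9, 8, 7, 6, 0, 3, 3, 3]

append data[0]+data[0] = 9+9 = 18 → [9, 7, 6, 0, 3, 18]
data[-1] = data[3]*data[0] = 0*9 = 0 → [9, 7, 6, 0, 3, 0]
data[-1] = data[0]-data[2] = 9-6 = 3 → [9, 7, 6, 0, 3, 3]
insert 8 at 1 → [9, 8, 7, 6, 0, 3, 3]
append 3 → [9, 8, 7, 6, 0, 3, 3, 3]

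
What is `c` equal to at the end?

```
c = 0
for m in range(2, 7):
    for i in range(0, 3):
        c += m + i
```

m=2,i=0: c = 0+2 = 2
m=2,i=1: c = 2+3 = 5
m=2,i=2: c = 5+4 = 9
m=3,i=0: c = 9+3 = 12
m=3,i=1: c = 12+4 = 16
m=3,i=2: c = 16+5 = 21
m=4,i=0: c = 21+4 = 25
m=4,i=1: c = 25+5 = 30
m=4,i=2: c = 30+6 = 36
m=5,i=0: c = 36+5 = 41
m=5,i=1: c = 41+6 = 47
m=5,i=2: c = 47+7 = 54
m=6,i=0: c = 54+6 = 60
m=6,i=1: c = 60+7 = 67
m=6,i=2: c = 67+8 = 75

75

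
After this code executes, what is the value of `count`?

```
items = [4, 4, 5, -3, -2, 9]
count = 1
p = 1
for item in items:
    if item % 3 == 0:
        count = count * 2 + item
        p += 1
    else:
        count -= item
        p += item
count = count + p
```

-27

item=4: not %3==0, count = 1-4 = -3; p=5
item=4: not %3==0, count = (-3)-4 = -7; p=9
item=5: not %3==0, count = (-7)-5 = -12; p=14
item=-3: %3==0, count = (-12)*2+(-3) = -27; p=15
item=-2: not %3==0, count = (-27)-(-2) = -25; p=13
item=9: %3==0, count = (-25)*2+9 = -41; p=14
count+p = (-41)+14 = -27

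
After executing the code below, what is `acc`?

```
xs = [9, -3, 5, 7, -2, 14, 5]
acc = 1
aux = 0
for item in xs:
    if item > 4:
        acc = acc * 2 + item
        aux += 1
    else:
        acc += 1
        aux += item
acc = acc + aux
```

item=9: >4, acc = 1*2+9 = 11; aux=1
item=-3: not >4, acc = 11+1 = 12; aux=-2
item=5: >4, acc = 12*2+5 = 29; aux=-1
item=7: >4, acc = 29*2+7 = 65; aux=0
item=-2: not >4, acc = 65+1 = 66; aux=-2
item=14: >4, acc = 66*2+14 = 146; aux=-1
item=5: >4, acc = 146*2+5 = 297; aux=0
acc+aux = 297+0 = 297

297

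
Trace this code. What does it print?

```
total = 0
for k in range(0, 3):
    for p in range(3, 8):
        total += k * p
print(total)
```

75

k=0,p=3: total = 0+0 = 0
k=0,p=4: total = 0+0 = 0
k=0,p=5: total = 0+0 = 0
k=0,p=6: total = 0+0 = 0
k=0,p=7: total = 0+0 = 0
k=1,p=3: total = 0+3 = 3
k=1,p=4: total = 3+4 = 7
k=1,p=5: total = 7+5 = 12
k=1,p=6: total = 12+6 = 18
k=1,p=7: total = 18+7 = 25
k=2,p=3: total = 25+6 = 31
k=2,p=4: total = 31+8 = 39
k=2,p=5: total = 39+10 = 49
k=2,p=6: total = 49+12 = 61
k=2,p=7: total = 61+14 = 75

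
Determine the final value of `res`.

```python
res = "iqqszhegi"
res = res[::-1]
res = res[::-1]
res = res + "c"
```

'iqqszhegic'

reverse → 'igehzsqqi'
reverse → 'iqqszhegi'
+ 'c' → 'iqqszhegic'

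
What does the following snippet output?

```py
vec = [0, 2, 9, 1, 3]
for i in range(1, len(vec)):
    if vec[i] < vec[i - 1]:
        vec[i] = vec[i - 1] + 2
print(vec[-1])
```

13

i=1: 2>=0, unchanged → [0, 2, 9, 1, 3]
i=2: 9>=2, unchanged → [0, 2, 9, 1, 3]
i=3: 1<9, vec[3] = 9+2 = 11 → [0, 2, 9, 11, 3]
i=4: 3<11, vec[4] = 11+2 = 13 → [0, 2, 9, 11, 13]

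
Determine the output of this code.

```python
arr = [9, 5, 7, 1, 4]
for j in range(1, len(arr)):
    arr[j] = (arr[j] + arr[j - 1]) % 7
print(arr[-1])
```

j=1: arr[1] = (5+9)%7 = 0 → [9, 0, 7, 1, 4]
j=2: arr[2] = (7+0)%7 = 0 → [9, 0, 0, 1, 4]
j=3: arr[3] = (1+0)%7 = 1 → [9, 0, 0, 1, 4]
j=4: arr[4] = (4+1)%7 = 5 → [9, 0, 0, 1, 5]

5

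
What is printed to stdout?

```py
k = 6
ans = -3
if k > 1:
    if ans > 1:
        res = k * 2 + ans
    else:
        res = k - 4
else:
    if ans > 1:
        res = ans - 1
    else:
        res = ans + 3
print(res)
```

2

k=6, ans=-3
k > 1 is True; ans > 1 is False
→ res = k - 4 = 2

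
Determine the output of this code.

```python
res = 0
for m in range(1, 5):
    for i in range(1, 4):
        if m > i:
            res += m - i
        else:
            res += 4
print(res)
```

34

m=1,i=1: not 1>1, res = 0+4 = 4
m=1,i=2: not 1>2, res = 4+4 = 8
m=1,i=3: not 1>3, res = 8+4 = 12
m=2,i=1: 2>1, res = 12+1 = 13
m=2,i=2: not 2>2, res = 13+4 = 17
m=2,i=3: not 2>3, res = 17+4 = 21
m=3,i=1: 3>1, res = 21+2 = 23
m=3,i=2: 3>2, res = 23+1 = 24
m=3,i=3: not 3>3, res = 24+4 = 28
m=4,i=1: 4>1, res = 28+3 = 31
m=4,i=2: 4>2, res = 31+2 = 33
m=4,i=3: 4>3, res = 33+1 = 34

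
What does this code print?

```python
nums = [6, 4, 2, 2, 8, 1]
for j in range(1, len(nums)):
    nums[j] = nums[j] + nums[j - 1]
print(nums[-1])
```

j=1: nums[1] = 4+6 = 10 → [6, 10, 2, 2, 8, 1]
j=2: nums[2] = 2+10 = 12 → [6, 10, 12, 2, 8, 1]
j=3: nums[3] = 2+12 = 14 → [6, 10, 12, 14, 8, 1]
j=4: nums[4] = 8+14 = 22 → [6, 10, 12, 14, 22, 1]
j=5: nums[5] = 1+22 = 23 → [6, 10, 12, 14, 22, 23]

23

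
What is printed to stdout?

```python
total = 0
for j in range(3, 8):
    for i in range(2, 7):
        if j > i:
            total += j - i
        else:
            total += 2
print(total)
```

55

j=3,i=2: 3>2, total = 0+1 = 1
j=3,i=3: not 3>3, total = 1+2 = 3
j=3,i=4: not 3>4, total = 3+2 = 5
j=3,i=5: not 3>5, total = 5+2 = 7
j=3,i=6: not 3>6, total = 7+2 = 9
j=4,i=2: 4>2, total = 9+2 = 11
j=4,i=3: 4>3, total = 11+1 = 12
j=4,i=4: not 4>4, total = 12+2 = 14
j=4,i=5: not 4>5, total = 14+2 = 16
j=4,i=6: not 4>6, total = 16+2 = 18
j=5,i=2: 5>2, total = 18+3 = 21
j=5,i=3: 5>3, total = 21+2 = 23
j=5,i=4: 5>4, total = 23+1 = 24
j=5,i=5: not 5>5, total = 24+2 = 26
j=5,i=6: not 5>6, total = 26+2 = 28
j=6,i=2: 6>2, total = 28+4 = 32
j=6,i=3: 6>3, total = 32+3 = 35
j=6,i=4: 6>4, total = 35+2 = 37
j=6,i=5: 6>5, total = 37+1 = 38
j=6,i=6: not 6>6, total = 38+2 = 40
j=7,i=2: 7>2, total = 40+5 = 45
j=7,i=3: 7>3, total = 45+4 = 49
j=7,i=4: 7>4, total = 49+3 = 52
j=7,i=5: 7>5, total = 52+2 = 54
j=7,i=6: 7>6, total = 54+1 = 55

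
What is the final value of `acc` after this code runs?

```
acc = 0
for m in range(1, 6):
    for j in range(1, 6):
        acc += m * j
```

m=1,j=1: acc = 0+1 = 1
m=1,j=2: acc = 1+2 = 3
m=1,j=3: acc = 3+3 = 6
m=1,j=4: acc = 6+4 = 10
m=1,j=5: acc = 10+5 = 15
m=2,j=1: acc = 15+2 = 17
m=2,j=2: acc = 17+4 = 21
m=2,j=3: acc = 21+6 = 27
m=2,j=4: acc = 27+8 = 35
m=2,j=5: acc = 35+10 = 45
m=3,j=1: acc = 45+3 = 48
m=3,j=2: acc = 48+6 = 54
m=3,j=3: acc = 54+9 = 63
m=3,j=4: acc = 63+12 = 75
m=3,j=5: acc = 75+15 = 90
m=4,j=1: acc = 90+4 = 94
m=4,j=2: acc = 94+8 = 102
m=4,j=3: acc = 102+12 = 114
m=4,j=4: acc = 114+16 = 130
m=4,j=5: acc = 130+20 = 150
m=5,j=1: acc = 150+5 = 155
m=5,j=2: acc = 155+10 = 165
m=5,j=3: acc = 165+15 = 180
m=5,j=4: acc = 180+20 = 200
m=5,j=5: acc = 200+25 = 225

225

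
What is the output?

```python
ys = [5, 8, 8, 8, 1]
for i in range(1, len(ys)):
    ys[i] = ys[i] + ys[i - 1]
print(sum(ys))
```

98

i=1: ys[1] = 8+5 = 13 → [5, 13, 8, 8, 1]
i=2: ys[2] = 8+13 = 21 → [5, 13, 21, 8, 1]
i=3: ys[3] = 8+21 = 29 → [5, 13, 21, 29, 1]
i=4: ys[4] = 1+29 = 30 → [5, 13, 21, 29, 30]
sum = 98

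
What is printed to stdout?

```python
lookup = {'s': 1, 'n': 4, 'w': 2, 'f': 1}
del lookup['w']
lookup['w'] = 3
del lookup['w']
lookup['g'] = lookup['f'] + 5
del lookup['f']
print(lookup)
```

del 'w' → {'s': 1, 'n': 4, 'f': 1}
lookup['w'] = 3 → {'s': 1, 'n': 4, 'f': 1, 'w': 3}
del 'w' → {'s': 1, 'n': 4, 'f': 1}
lookup['g'] = lookup['f']+5 = 6 → {'s': 1, 'n': 4, 'f': 1, 'g': 6}
del 'f' → {'s': 1, 'n': 4, 'g': 6}

{'s': 1, 'n': 4, 'g': 6}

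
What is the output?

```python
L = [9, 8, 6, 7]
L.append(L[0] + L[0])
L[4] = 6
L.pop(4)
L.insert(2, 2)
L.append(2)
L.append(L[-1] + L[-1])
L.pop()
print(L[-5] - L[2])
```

append L[0]+L[0] = 9+9 = 18 → [9, 8, 6, 7, 18]
L[4] = 6 → [9, 8, 6, 7, 6]
pop(4) removes 6 → [9, 8, 6, 7]
insert 2 at 2 → [9, 8, 2, 6, 7]
append 2 → [9, 8, 2, 6, 7, 2]
append L[-1]+L[-1] = 2+2 = 4 → [9, 8, 2, 6, 7, 2, 4]
pop() removes 4 → [9, 8, 2, 6, 7, 2]
L[-5]-L[2] = 8-2 = 6

6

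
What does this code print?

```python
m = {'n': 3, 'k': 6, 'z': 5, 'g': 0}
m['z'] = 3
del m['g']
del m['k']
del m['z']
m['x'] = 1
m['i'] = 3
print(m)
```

m['z'] = 3 → {'n': 3, 'k': 6, 'z': 3, 'g': 0}
del 'g' → {'n': 3, 'k': 6, 'z': 3}
del 'k' → {'n': 3, 'z': 3}
del 'z' → {'n': 3}
m['x'] = 1 → {'n': 3, 'x': 1}
m['i'] = 3 → {'n': 3, 'x': 1, 'i': 3}

{'n': 3, 'x': 1, 'i': 3}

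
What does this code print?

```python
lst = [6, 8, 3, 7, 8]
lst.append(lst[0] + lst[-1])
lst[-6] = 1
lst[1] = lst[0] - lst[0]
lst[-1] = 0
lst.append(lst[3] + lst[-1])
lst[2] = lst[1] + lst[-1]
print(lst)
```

append lst[0]+lst[-1] = 6+8 = 14 → [6, 8, 3, 7, 8, 14]
lst[-6] = 1 → [1, 8, 3, 7, 8, 14]
lst[1] = lst[0]-lst[0] = 1-1 = 0 → [1, 0, 3, 7, 8, 14]
lst[-1] = 0 → [1, 0, 3, 7, 8, 0]
append lst[3]+lst[-1] = 7+0 = 7 → [1, 0, 3, 7, 8, 0, 7]
lst[2] = lst[1]+lst[-1] = 0+7 = 7 → [1, 0, 7, 7, 8, 0, 7]

[1, 0, 7, 7, 8, 0, 7]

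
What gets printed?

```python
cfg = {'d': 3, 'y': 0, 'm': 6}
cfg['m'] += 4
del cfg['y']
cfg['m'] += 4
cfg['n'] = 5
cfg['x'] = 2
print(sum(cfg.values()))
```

cfg['m'] = 6+4 = 10 → {'d': 3, 'y': 0, 'm': 10}
del 'y' → {'d': 3, 'm': 10}
cfg['m'] = 10+4 = 14 → {'d': 3, 'm': 14}
cfg['n'] = 5 → {'d': 3, 'm': 14, 'n': 5}
cfg['x'] = 2 → {'d': 3, 'm': 14, 'n': 5, 'x': 2}
sum of values = 24

24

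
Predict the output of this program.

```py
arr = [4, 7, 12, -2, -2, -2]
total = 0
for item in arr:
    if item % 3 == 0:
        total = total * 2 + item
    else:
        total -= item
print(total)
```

item=4: not %3==0, total = 0-4 = -4
item=7: not %3==0, total = (-4)-7 = -11
item=12: %3==0, total = (-11)*2+12 = -10
item=-2: not %3==0, total = (-10)-(-2) = -8
item=-2: not %3==0, total = (-8)-(-2) = -6
item=-2: not %3==0, total = (-6)-(-2) = -4

-4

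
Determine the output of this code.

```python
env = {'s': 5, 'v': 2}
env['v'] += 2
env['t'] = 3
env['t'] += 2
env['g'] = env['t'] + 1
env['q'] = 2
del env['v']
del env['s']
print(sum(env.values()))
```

env['v'] = 2+2 = 4 → {'s': 5, 'v': 4}
env['t'] = 3 → {'s': 5, 'v': 4, 't': 3}
env['t'] = 3+2 = 5 → {'s': 5, 'v': 4, 't': 5}
env['g'] = env['t']+1 = 6 → {'s': 5, 'v': 4, 't': 5, 'g': 6}
env['q'] = 2 → {'s': 5, 'v': 4, 't': 5, 'g': 6, 'q': 2}
del 'v' → {'s': 5, 't': 5, 'g': 6, 'q': 2}
del 's' → {'t': 5, 'g': 6, 'q': 2}
sum of values = 13

13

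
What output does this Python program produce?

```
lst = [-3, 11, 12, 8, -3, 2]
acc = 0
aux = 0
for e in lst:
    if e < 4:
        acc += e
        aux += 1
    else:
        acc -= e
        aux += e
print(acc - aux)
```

e=-3: <4, acc = 0+(-3) = -3; aux=1
e=11: not <4, acc = (-3)-11 = -14; aux=12
e=12: not <4, acc = (-14)-12 = -26; aux=24
e=8: not <4, acc = (-26)-8 = -34; aux=32
e=-3: <4, acc = (-34)+(-3) = -37; aux=33
e=2: <4, acc = (-37)+2 = -35; aux=34
acc-aux = (-35)-34 = -69

-69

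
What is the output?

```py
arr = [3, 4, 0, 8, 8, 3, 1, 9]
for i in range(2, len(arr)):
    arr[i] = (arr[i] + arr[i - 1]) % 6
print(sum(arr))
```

21

i=2: arr[2] = (0+4)%6 = 4 → [3, 4, 4, 8, 8, 3, 1, 9]
i=3: arr[3] = (8+4)%6 = 0 → [3, 4, 4, 0, 8, 3, 1, 9]
i=4: arr[4] = (8+0)%6 = 2 → [3, 4, 4, 0, 2, 3, 1, 9]
i=5: arr[5] = (3+2)%6 = 5 → [3, 4, 4, 0, 2, 5, 1, 9]
i=6: arr[6] = (1+5)%6 = 0 → [3, 4, 4, 0, 2, 5, 0, 9]
i=7: arr[7] = (9+0)%6 = 3 → [3, 4, 4, 0, 2, 5, 0, 3]
sum = 21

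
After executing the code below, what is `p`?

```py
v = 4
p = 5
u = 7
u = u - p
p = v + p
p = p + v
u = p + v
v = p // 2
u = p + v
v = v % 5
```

u = 7-5 = 2
p = 4+5 = 9
p = 9+4 = 13
u = 13+4 = 17
v = 13//2 = 6
u = 13+6 = 19
v = 6%5 = 1

13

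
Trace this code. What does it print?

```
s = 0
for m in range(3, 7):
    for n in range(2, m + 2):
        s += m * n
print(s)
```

m=3,n=2: s = 0+6 = 6
m=3,n=3: s = 6+9 = 15
m=3,n=4: s = 15+12 = 27
m=4,n=2: s = 27+8 = 35
m=4,n=3: s = 35+12 = 47
m=4,n=4: s = 47+16 = 63
m=4,n=5: s = 63+20 = 83
m=5,n=2: s = 83+10 = 93
m=5,n=3: s = 93+15 = 108
m=5,n=4: s = 108+20 = 128
m=5,n=5: s = 128+25 = 153
m=5,n=6: s = 153+30 = 183
m=6,n=2: s = 183+12 = 195
m=6,n=3: s = 195+18 = 213
m=6,n=4: s = 213+24 = 237
m=6,n=5: s = 237+30 = 267
m=6,n=6: s = 267+36 = 303
m=6,n=7: s = 303+42 = 345

345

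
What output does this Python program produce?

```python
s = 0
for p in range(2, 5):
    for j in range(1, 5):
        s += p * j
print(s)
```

90

p=2,j=1: s = 0+2 = 2
p=2,j=2: s = 2+4 = 6
p=2,j=3: s = 6+6 = 12
p=2,j=4: s = 12+8 = 20
p=3,j=1: s = 20+3 = 23
p=3,j=2: s = 23+6 = 29
p=3,j=3: s = 29+9 = 38
p=3,j=4: s = 38+12 = 50
p=4,j=1: s = 50+4 = 54
p=4,j=2: s = 54+8 = 62
p=4,j=3: s = 62+12 = 74
p=4,j=4: s = 74+16 = 90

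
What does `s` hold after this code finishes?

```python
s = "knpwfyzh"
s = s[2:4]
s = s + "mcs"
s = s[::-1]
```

slice [2:4] → 'pw'
+ 'mcs' → 'pwmcs'
reverse → 'scmwp'

'scmwp'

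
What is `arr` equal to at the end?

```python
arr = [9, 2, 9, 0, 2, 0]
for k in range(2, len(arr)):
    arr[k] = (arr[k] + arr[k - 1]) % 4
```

[9, 2, 3, 3, 1, 1]

k=2: arr[2] = (9+2)%4 = 3 → [9, 2, 3, 0, 2, 0]
k=3: arr[3] = (0+3)%4 = 3 → [9, 2, 3, 3, 2, 0]
k=4: arr[4] = (2+3)%4 = 1 → [9, 2, 3, 3, 1, 0]
k=5: arr[5] = (0+1)%4 = 1 → [9, 2, 3, 3, 1, 1]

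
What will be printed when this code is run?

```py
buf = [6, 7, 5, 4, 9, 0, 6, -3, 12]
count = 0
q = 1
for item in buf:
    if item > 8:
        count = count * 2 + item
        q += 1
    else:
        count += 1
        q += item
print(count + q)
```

80

item=6: not >8, count = 0+1 = 1; q=7
item=7: not >8, count = 1+1 = 2; q=14
item=5: not >8, count = 2+1 = 3; q=19
item=4: not >8, count = 3+1 = 4; q=23
item=9: >8, count = 4*2+9 = 17; q=24
item=0: not >8, count = 17+1 = 18; q=24
item=6: not >8, count = 18+1 = 19; q=30
item=-3: not >8, count = 19+1 = 20; q=27
item=12: >8, count = 20*2+12 = 52; q=28
count+q = 52+28 = 80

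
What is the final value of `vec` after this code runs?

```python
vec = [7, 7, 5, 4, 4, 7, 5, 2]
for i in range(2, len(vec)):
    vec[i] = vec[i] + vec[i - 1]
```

[7, 7, 12, 16, 20, 27, 32, 34]

i=2: vec[2] = 5+7 = 12 → [7, 7, 12, 4, 4, 7, 5, 2]
i=3: vec[3] = 4+12 = 16 → [7, 7, 12, 16, 4, 7, 5, 2]
i=4: vec[4] = 4+16 = 20 → [7, 7, 12, 16, 20, 7, 5, 2]
i=5: vec[5] = 7+20 = 27 → [7, 7, 12, 16, 20, 27, 5, 2]
i=6: vec[6] = 5+27 = 32 → [7, 7, 12, 16, 20, 27, 32, 2]
i=7: vec[7] = 2+32 = 34 → [7, 7, 12, 16, 20, 27, 32, 34]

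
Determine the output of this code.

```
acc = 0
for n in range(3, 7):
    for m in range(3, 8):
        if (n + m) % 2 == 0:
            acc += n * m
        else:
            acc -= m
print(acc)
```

n=3,m=3: even sum, acc = 0+9 = 9
n=3,m=4: odd sum, acc = 9-4 = 5
n=3,m=5: even sum, acc = 5+15 = 20
n=3,m=6: odd sum, acc = 20-6 = 14
n=3,m=7: even sum, acc = 14+21 = 35
n=4,m=3: odd sum, acc = 35-3 = 32
n=4,m=4: even sum, acc = 32+16 = 48
n=4,m=5: odd sum, acc = 48-5 = 43
n=4,m=6: even sum, acc = 43+24 = 67
n=4,m=7: odd sum, acc = 67-7 = 60
n=5,m=3: even sum, acc = 60+15 = 75
n=5,m=4: odd sum, acc = 75-4 = 71
n=5,m=5: even sum, acc = 71+25 = 96
n=5,m=6: odd sum, acc = 96-6 = 90
n=5,m=7: even sum, acc = 90+35 = 125
n=6,m=3: odd sum, acc = 125-3 = 122
n=6,m=4: even sum, acc = 122+24 = 146
n=6,m=5: odd sum, acc = 146-5 = 141
n=6,m=6: even sum, acc = 141+36 = 177
n=6,m=7: odd sum, acc = 177-7 = 170

170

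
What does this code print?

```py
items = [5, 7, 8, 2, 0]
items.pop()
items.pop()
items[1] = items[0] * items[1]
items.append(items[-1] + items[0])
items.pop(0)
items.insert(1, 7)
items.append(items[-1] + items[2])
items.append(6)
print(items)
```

pop() removes 0 → [5, 7, 8, 2]
pop() removes 2 → [5, 7, 8]
items[1] = items[0]*items[1] = 5*7 = 35 → [5, 35, 8]
append items[-1]+items[0] = 8+5 = 13 → [5, 35, 8, 13]
pop(0) removes 5 → [35, 8, 13]
insert 7 at 1 → [35, 7, 8, 13]
append items[-1]+items[2] = 13+8 = 21 → [35, 7, 8, 13, 21]
append 6 → [35, 7, 8, 13, 21, 6]

[35, 7, 8, 13, 21, 6]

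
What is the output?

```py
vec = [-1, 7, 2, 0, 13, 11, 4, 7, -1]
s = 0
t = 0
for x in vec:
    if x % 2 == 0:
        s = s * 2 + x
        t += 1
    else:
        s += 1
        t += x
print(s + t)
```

x=-1: not even, s = 0+1 = 1; t=-1
x=7: not even, s = 1+1 = 2; t=6
x=2: even, s = 2*2+2 = 6; t=7
x=0: even, s = 6*2+0 = 12; t=8
x=13: not even, s = 12+1 = 13; t=21
x=11: not even, s = 13+1 = 14; t=32
x=4: even, s = 14*2+4 = 32; t=33
x=7: not even, s = 32+1 = 33; t=40
x=-1: not even, s = 33+1 = 34; t=39
s+t = 34+39 = 73

73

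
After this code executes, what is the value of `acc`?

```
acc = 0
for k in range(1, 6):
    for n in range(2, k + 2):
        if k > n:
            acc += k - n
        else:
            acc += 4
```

k=1,n=2: not 1>2, acc = 0+4 = 4
k=2,n=2: not 2>2, acc = 4+4 = 8
k=2,n=3: not 2>3, acc = 8+4 = 12
k=3,n=2: 3>2, acc = 12+1 = 13
k=3,n=3: not 3>3, acc = 13+4 = 17
k=3,n=4: not 3>4, acc = 17+4 = 21
k=4,n=2: 4>2, acc = 21+2 = 23
k=4,n=3: 4>3, acc = 23+1 = 24
k=4,n=4: not 4>4, acc = 24+4 = 28
k=4,n=5: not 4>5, acc = 28+4 = 32
k=5,n=2: 5>2, acc = 32+3 = 35
k=5,n=3: 5>3, acc = 35+2 = 37
k=5,n=4: 5>4, acc = 37+1 = 38
k=5,n=5: not 5>5, acc = 38+4 = 42
k=5,n=6: not 5>6, acc = 42+4 = 46

46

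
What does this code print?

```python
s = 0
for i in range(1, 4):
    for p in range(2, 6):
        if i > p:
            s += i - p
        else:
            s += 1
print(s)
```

12

i=1,p=2: not 1>2, s = 0+1 = 1
i=1,p=3: not 1>3, s = 1+1 = 2
i=1,p=4: not 1>4, s = 2+1 = 3
i=1,p=5: not 1>5, s = 3+1 = 4
i=2,p=2: not 2>2, s = 4+1 = 5
i=2,p=3: not 2>3, s = 5+1 = 6
i=2,p=4: not 2>4, s = 6+1 = 7
i=2,p=5: not 2>5, s = 7+1 = 8
i=3,p=2: 3>2, s = 8+1 = 9
i=3,p=3: not 3>3, s = 9+1 = 10
i=3,p=4: not 3>4, s = 10+1 = 11
i=3,p=5: not 3>5, s = 11+1 = 12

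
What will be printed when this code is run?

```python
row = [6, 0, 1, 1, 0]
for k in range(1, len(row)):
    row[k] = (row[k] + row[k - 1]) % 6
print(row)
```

k=1: row[1] = (0+6)%6 = 0 → [6, 0, 1, 1, 0]
k=2: row[2] = (1+0)%6 = 1 → [6, 0, 1, 1, 0]
k=3: row[3] = (1+1)%6 = 2 → [6, 0, 1, 2, 0]
k=4: row[4] = (0+2)%6 = 2 → [6, 0, 1, 2, 2]

[6, 0, 1, 2, 2]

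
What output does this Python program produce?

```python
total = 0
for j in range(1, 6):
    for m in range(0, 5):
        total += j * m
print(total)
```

j=1,m=0: total = 0+0 = 0
j=1,m=1: total = 0+1 = 1
j=1,m=2: total = 1+2 = 3
j=1,m=3: total = 3+3 = 6
j=1,m=4: total = 6+4 = 10
j=2,m=0: total = 10+0 = 10
j=2,m=1: total = 10+2 = 12
j=2,m=2: total = 12+4 = 16
j=2,m=3: total = 16+6 = 22
j=2,m=4: total = 22+8 = 30
j=3,m=0: total = 30+0 = 30
j=3,m=1: total = 30+3 = 33
j=3,m=2: total = 33+6 = 39
j=3,m=3: total = 39+9 = 48
j=3,m=4: total = 48+12 = 60
j=4,m=0: total = 60+0 = 60
j=4,m=1: total = 60+4 = 64
j=4,m=2: total = 64+8 = 72
j=4,m=3: total = 72+12 = 84
j=4,m=4: total = 84+16 = 100
j=5,m=0: total = 100+0 = 100
j=5,m=1: total = 100+5 = 105
j=5,m=2: total = 105+10 = 115
j=5,m=3: total = 115+15 = 130
j=5,m=4: total = 130+20 = 150

150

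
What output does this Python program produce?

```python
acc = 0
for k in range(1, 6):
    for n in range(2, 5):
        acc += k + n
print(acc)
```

90

k=1,n=2: acc = 0+3 = 3
k=1,n=3: acc = 3+4 = 7
k=1,n=4: acc = 7+5 = 12
k=2,n=2: acc = 12+4 = 16
k=2,n=3: acc = 16+5 = 21
k=2,n=4: acc = 21+6 = 27
k=3,n=2: acc = 27+5 = 32
k=3,n=3: acc = 32+6 = 38
k=3,n=4: acc = 38+7 = 45
k=4,n=2: acc = 45+6 = 51
k=4,n=3: acc = 51+7 = 58
k=4,n=4: acc = 58+8 = 66
k=5,n=2: acc = 66+7 = 73
k=5,n=3: acc = 73+8 = 81
k=5,n=4: acc = 81+9 = 90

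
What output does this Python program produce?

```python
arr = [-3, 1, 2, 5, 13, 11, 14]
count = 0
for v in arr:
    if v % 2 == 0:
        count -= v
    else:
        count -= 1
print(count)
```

-21

v=-3: not even, count = 0-1 = -1
v=1: not even, count = (-1)-1 = -2
v=2: even, count = (-2)-2 = -4
v=5: not even, count = (-4)-1 = -5
v=13: not even, count = (-5)-1 = -6
v=11: not even, count = (-6)-1 = -7
v=14: even, count = (-7)-14 = -21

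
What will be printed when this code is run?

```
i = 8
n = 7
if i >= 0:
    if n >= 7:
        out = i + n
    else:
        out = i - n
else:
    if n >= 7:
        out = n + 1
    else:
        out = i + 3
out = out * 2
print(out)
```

30

i=8, n=7
i >= 0 is True; n >= 7 is True
→ out = i + n = 15
out = 15*2 = 30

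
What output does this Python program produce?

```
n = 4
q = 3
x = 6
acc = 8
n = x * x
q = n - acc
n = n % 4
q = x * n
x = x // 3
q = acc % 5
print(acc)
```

8

n = 6*6 = 36
q = 36-8 = 28
n = 36%4 = 0
q = 6*0 = 0
x = 6//3 = 2
q = 8%5 = 3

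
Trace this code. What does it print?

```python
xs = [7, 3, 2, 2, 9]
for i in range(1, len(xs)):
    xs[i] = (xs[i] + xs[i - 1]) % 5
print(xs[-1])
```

i=1: xs[1] = (3+7)%5 = 0 → [7, 0, 2, 2, 9]
i=2: xs[2] = (2+0)%5 = 2 → [7, 0, 2, 2, 9]
i=3: xs[3] = (2+2)%5 = 4 → [7, 0, 2, 4, 9]
i=4: xs[4] = (9+4)%5 = 3 → [7, 0, 2, 4, 3]

3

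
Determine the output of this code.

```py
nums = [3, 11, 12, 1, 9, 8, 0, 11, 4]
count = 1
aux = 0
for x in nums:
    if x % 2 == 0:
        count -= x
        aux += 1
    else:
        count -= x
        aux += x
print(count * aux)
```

-2262

x=3: not even, count = 1-3 = -2; aux=3
x=11: not even, count = (-2)-11 = -13; aux=14
x=12: even, count = (-13)-12 = -25; aux=15
x=1: not even, count = (-25)-1 = -26; aux=16
x=9: not even, count = (-26)-9 = -35; aux=25
x=8: even, count = (-35)-8 = -43; aux=26
x=0: even, count = (-43)-0 = -43; aux=27
x=11: not even, count = (-43)-11 = -54; aux=38
x=4: even, count = (-54)-4 = -58; aux=39
count*aux = (-58)*39 = -2262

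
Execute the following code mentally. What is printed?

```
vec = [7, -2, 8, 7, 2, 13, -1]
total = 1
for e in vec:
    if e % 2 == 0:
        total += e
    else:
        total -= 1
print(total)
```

5

e=7: not even, total = 1-1 = 0
e=-2: even, total = 0+(-2) = -2
e=8: even, total = (-2)+8 = 6
e=7: not even, total = 6-1 = 5
e=2: even, total = 5+2 = 7
e=13: not even, total = 7-1 = 6
e=-1: not even, total = 6-1 = 5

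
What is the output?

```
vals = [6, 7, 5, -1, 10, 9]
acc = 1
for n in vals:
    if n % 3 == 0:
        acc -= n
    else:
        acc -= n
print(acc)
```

-35

n=6: %3==0, acc = 1-6 = -5
n=7: not %3==0, acc = (-5)-7 = -12
n=5: not %3==0, acc = (-12)-5 = -17
n=-1: not %3==0, acc = (-17)-(-1) = -16
n=10: not %3==0, acc = (-16)-10 = -26
n=9: %3==0, acc = (-26)-9 = -35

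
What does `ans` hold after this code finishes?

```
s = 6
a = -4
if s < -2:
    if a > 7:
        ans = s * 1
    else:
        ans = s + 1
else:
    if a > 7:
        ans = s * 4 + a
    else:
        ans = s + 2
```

s=6, a=-4
s < -2 is False; a > 7 is False
→ ans = s + 2 = 8

8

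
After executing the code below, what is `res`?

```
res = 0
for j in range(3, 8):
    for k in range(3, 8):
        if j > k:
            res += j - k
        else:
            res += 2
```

j=3,k=3: not 3>3, res = 0+2 = 2
j=3,k=4: not 3>4, res = 2+2 = 4
j=3,k=5: not 3>5, res = 4+2 = 6
j=3,k=6: not 3>6, res = 6+2 = 8
j=3,k=7: not 3>7, res = 8+2 = 10
j=4,k=3: 4>3, res = 10+1 = 11
j=4,k=4: not 4>4, res = 11+2 = 13
j=4,k=5: not 4>5, res = 13+2 = 15
j=4,k=6: not 4>6, res = 15+2 = 17
j=4,k=7: not 4>7, res = 17+2 = 19
j=5,k=3: 5>3, res = 19+2 = 21
j=5,k=4: 5>4, res = 21+1 = 22
j=5,k=5: not 5>5, res = 22+2 = 24
j=5,k=6: not 5>6, res = 24+2 = 26
j=5,k=7: not 5>7, res = 26+2 = 28
j=6,k=3: 6>3, res = 28+3 = 31
j=6,k=4: 6>4, res = 31+2 = 33
j=6,k=5: 6>5, res = 33+1 = 34
j=6,k=6: not 6>6, res = 34+2 = 36
j=6,k=7: not 6>7, res = 36+2 = 38
j=7,k=3: 7>3, res = 38+4 = 42
j=7,k=4: 7>4, res = 42+3 = 45
j=7,k=5: 7>5, res = 45+2 = 47
j=7,k=6: 7>6, res = 47+1 = 48
j=7,k=7: not 7>7, res = 48+2 = 50

50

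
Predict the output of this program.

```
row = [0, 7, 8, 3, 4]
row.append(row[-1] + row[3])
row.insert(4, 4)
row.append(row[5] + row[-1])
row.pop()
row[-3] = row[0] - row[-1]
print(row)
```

[0, 7, 8, 3, -7, 4, 7]

append row[-1]+row[3] = 4+3 = 7 → [0, 7, 8, 3, 4, 7]
insert 4 at 4 → [0, 7, 8, 3, 4, 4, 7]
append row[5]+row[-1] = 4+7 = 11 → [0, 7, 8, 3, 4, 4, 7, 11]
pop() removes 11 → [0, 7, 8, 3, 4, 4, 7]
row[-3] = row[0]-row[-1] = 0-7 = -7 → [0, 7, 8, 3, -7, 4, 7]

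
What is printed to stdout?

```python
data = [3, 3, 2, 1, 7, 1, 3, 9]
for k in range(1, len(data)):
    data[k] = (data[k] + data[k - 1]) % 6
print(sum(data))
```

24

k=1: data[1] = (3+3)%6 = 0 → [3, 0, 2, 1, 7, 1, 3, 9]
k=2: data[2] = (2+0)%6 = 2 → [3, 0, 2, 1, 7, 1, 3, 9]
k=3: data[3] = (1+2)%6 = 3 → [3, 0, 2, 3, 7, 1, 3, 9]
k=4: data[4] = (7+3)%6 = 4 → [3, 0, 2, 3, 4, 1, 3, 9]
k=5: data[5] = (1+4)%6 = 5 → [3, 0, 2, 3, 4, 5, 3, 9]
k=6: data[6] = (3+5)%6 = 2 → [3, 0, 2, 3, 4, 5, 2, 9]
k=7: data[7] = (9+2)%6 = 5 → [3, 0, 2, 3, 4, 5, 2, 5]
sum = 24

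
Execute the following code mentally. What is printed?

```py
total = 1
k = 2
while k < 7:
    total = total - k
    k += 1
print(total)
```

-19

k=2: total = 1-2 = -1
k=3: total = (-1)-3 = -4
k=4: total = (-4)-4 = -8
k=5: total = (-8)-5 = -13
k=6: total = (-13)-6 = -19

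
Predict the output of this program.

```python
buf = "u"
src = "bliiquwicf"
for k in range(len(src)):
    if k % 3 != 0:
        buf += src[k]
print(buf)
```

uliquic

k=0: skip
k=1: add 'l' → 'ul'
k=2: add 'i' → 'uli'
k=3: skip
k=4: add 'q' → 'uliq'
k=5: add 'u' → 'uliqu'
k=6: skip
k=7: add 'i' → 'uliqui'
k=8: add 'c' → 'uliquic'
k=9: skip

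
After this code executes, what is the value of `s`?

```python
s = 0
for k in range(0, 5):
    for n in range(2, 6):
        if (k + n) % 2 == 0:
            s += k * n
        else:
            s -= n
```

32

k=0,n=2: even sum, s = 0+0 = 0
k=0,n=3: odd sum, s = 0-3 = -3
k=0,n=4: even sum, s = (-3)+0 = -3
k=0,n=5: odd sum, s = (-3)-5 = -8
k=1,n=2: odd sum, s = (-8)-2 = -10
k=1,n=3: even sum, s = (-10)+3 = -7
k=1,n=4: odd sum, s = (-7)-4 = -11
k=1,n=5: even sum, s = (-11)+5 = -6
k=2,n=2: even sum, s = (-6)+4 = -2
k=2,n=3: odd sum, s = (-2)-3 = -5
k=2,n=4: even sum, s = (-5)+8 = 3
k=2,n=5: odd sum, s = 3-5 = -2
k=3,n=2: odd sum, s = (-2)-2 = -4
k=3,n=3: even sum, s = (-4)+9 = 5
k=3,n=4: odd sum, s = 5-4 = 1
k=3,n=5: even sum, s = 1+15 = 16
k=4,n=2: even sum, s = 16+8 = 24
k=4,n=3: odd sum, s = 24-3 = 21
k=4,n=4: even sum, s = 21+16 = 37
k=4,n=5: odd sum, s = 37-5 = 32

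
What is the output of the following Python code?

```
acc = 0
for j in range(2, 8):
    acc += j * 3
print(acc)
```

j=2: acc = 0+2*3 = 6
j=3: acc = 6+3*3 = 15
j=4: acc = 15+4*3 = 27
j=5: acc = 27+5*3 = 42
j=6: acc = 42+6*3 = 60
j=7: acc = 60+7*3 = 81

81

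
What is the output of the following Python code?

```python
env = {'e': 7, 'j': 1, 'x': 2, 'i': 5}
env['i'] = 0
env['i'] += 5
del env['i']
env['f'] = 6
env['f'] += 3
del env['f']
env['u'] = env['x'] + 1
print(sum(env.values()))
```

13

env['i'] = 0 → {'e': 7, 'j': 1, 'x': 2, 'i': 0}
env['i'] = 0+5 = 5 → {'e': 7, 'j': 1, 'x': 2, 'i': 5}
del 'i' → {'e': 7, 'j': 1, 'x': 2}
env['f'] = 6 → {'e': 7, 'j': 1, 'x': 2, 'f': 6}
env['f'] = 6+3 = 9 → {'e': 7, 'j': 1, 'x': 2, 'f': 9}
del 'f' → {'e': 7, 'j': 1, 'x': 2}
env['u'] = env['x']+1 = 3 → {'e': 7, 'j': 1, 'x': 2, 'u': 3}
sum of values = 13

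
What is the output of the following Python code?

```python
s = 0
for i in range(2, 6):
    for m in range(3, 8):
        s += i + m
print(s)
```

170

i=2,m=3: s = 0+5 = 5
i=2,m=4: s = 5+6 = 11
i=2,m=5: s = 11+7 = 18
i=2,m=6: s = 18+8 = 26
i=2,m=7: s = 26+9 = 35
i=3,m=3: s = 35+6 = 41
i=3,m=4: s = 41+7 = 48
i=3,m=5: s = 48+8 = 56
i=3,m=6: s = 56+9 = 65
i=3,m=7: s = 65+10 = 75
i=4,m=3: s = 75+7 = 82
i=4,m=4: s = 82+8 = 90
i=4,m=5: s = 90+9 = 99
i=4,m=6: s = 99+10 = 109
i=4,m=7: s = 109+11 = 120
i=5,m=3: s = 120+8 = 128
i=5,m=4: s = 128+9 = 137
i=5,m=5: s = 137+10 = 147
i=5,m=6: s = 147+11 = 158
i=5,m=7: s = 158+12 = 170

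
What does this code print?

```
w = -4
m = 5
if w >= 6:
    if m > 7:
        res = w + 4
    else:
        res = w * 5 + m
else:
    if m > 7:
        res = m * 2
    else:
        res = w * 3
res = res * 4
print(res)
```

w=-4, m=5
w >= 6 is False; m > 7 is False
→ res = w * 3 = -12
res = (-12)*4 = -48

-48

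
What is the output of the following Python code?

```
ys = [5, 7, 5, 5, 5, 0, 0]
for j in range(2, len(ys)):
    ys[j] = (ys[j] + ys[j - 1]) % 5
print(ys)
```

j=2: ys[2] = (5+7)%5 = 2 → [5, 7, 2, 5, 5, 0, 0]
j=3: ys[3] = (5+2)%5 = 2 → [5, 7, 2, 2, 5, 0, 0]
j=4: ys[4] = (5+2)%5 = 2 → [5, 7, 2, 2, 2, 0, 0]
j=5: ys[5] = (0+2)%5 = 2 → [5, 7, 2, 2, 2, 2, 0]
j=6: ys[6] = (0+2)%5 = 2 → [5, 7, 2, 2, 2, 2, 2]

[5, 7, 2, 2, 2, 2, 2]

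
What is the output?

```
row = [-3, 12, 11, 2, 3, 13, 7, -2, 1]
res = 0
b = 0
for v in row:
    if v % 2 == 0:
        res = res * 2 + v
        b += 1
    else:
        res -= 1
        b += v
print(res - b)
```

-4

v=-3: not even, res = 0-1 = -1; b=-3
v=12: even, res = (-1)*2+12 = 10; b=-2
v=11: not even, res = 10-1 = 9; b=9
v=2: even, res = 9*2+2 = 20; b=10
v=3: not even, res = 20-1 = 19; b=13
v=13: not even, res = 19-1 = 18; b=26
v=7: not even, res = 18-1 = 17; b=33
v=-2: even, res = 17*2+(-2) = 32; b=34
v=1: not even, res = 32-1 = 31; b=35
res-b = 31-35 = -4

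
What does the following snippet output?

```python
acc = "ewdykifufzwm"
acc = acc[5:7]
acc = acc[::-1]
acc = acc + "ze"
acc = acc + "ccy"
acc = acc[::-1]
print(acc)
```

slice [5:7] → 'if'
reverse → 'fi'
+ 'ze' → 'fize'
+ 'ccy' → 'fizeccy'
reverse → 'yccezif'

yccezif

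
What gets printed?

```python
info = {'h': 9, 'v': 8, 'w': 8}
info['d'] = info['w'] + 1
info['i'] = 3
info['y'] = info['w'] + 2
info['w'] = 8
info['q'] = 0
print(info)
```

info['d'] = info['w']+1 = 9 → {'h': 9, 'v': 8, 'w': 8, 'd': 9}
info['i'] = 3 → {'h': 9, 'v': 8, 'w': 8, 'd': 9, 'i': 3}
info['y'] = info['w']+2 = 10 → {'h': 9, 'v': 8, 'w': 8, 'd': 9, 'i': 3, 'y': 10}
info['w'] = 8 → {'h': 9, 'v': 8, 'w': 8, 'd': 9, 'i': 3, 'y': 10}
info['q'] = 0 → {'h': 9, 'v': 8, 'w': 8, 'd': 9, 'i': 3, 'y': 10, 'q': 0}

{'h': 9, 'v': 8, 'w': 8, 'd': 9, 'i': 3, 'y': 10, 'q': 0}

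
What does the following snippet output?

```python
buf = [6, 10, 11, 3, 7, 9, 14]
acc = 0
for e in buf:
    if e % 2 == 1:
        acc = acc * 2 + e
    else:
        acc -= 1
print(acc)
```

90

e=6: not odd, acc = 0-1 = -1
e=10: not odd, acc = (-1)-1 = -2
e=11: odd, acc = (-2)*2+11 = 7
e=3: odd, acc = 7*2+3 = 17
e=7: odd, acc = 17*2+7 = 41
e=9: odd, acc = 41*2+9 = 91
e=14: not odd, acc = 91-1 = 90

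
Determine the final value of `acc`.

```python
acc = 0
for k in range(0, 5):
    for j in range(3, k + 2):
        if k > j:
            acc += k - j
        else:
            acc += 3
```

16

k=2,j=3: not 2>3, acc = 0+3 = 3
k=3,j=3: not 3>3, acc = 3+3 = 6
k=3,j=4: not 3>4, acc = 6+3 = 9
k=4,j=3: 4>3, acc = 9+1 = 10
k=4,j=4: not 4>4, acc = 10+3 = 13
k=4,j=5: not 4>5, acc = 13+3 = 16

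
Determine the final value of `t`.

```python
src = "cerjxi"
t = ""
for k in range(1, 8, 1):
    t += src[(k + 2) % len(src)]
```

k=1: add src[3]='j' → 'j'
k=2: add src[4]='x' → 'jx'
k=3: add src[5]='i' → 'jxi'
k=4: add src[0]='c' → 'jxic'
k=5: add src[1]='e' → 'jxice'
k=6: add src[2]='r' → 'jxicer'
k=7: add src[3]='j' → 'jxicerj'

'jxicerj'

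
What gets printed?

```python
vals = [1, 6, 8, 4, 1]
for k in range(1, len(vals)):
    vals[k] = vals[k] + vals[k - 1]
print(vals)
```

k=1: vals[1] = 6+1 = 7 → [1, 7, 8, 4, 1]
k=2: vals[2] = 8+7 = 15 → [1, 7, 15, 4, 1]
k=3: vals[3] = 4+15 = 19 → [1, 7, 15, 19, 1]
k=4: vals[4] = 1+19 = 20 → [1, 7, 15, 19, 20]

[1, 7, 15, 19, 20]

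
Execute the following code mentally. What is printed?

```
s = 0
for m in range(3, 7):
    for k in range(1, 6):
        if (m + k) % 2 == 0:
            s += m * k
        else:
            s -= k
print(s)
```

m=3,k=1: even sum, s = 0+3 = 3
m=3,k=2: odd sum, s = 3-2 = 1
m=3,k=3: even sum, s = 1+9 = 10
m=3,k=4: odd sum, s = 10-4 = 6
m=3,k=5: even sum, s = 6+15 = 21
m=4,k=1: odd sum, s = 21-1 = 20
m=4,k=2: even sum, s = 20+8 = 28
m=4,k=3: odd sum, s = 28-3 = 25
m=4,k=4: even sum, s = 25+16 = 41
m=4,k=5: odd sum, s = 41-5 = 36
m=5,k=1: even sum, s = 36+5 = 41
m=5,k=2: odd sum, s = 41-2 = 39
m=5,k=3: even sum, s = 39+15 = 54
m=5,k=4: odd sum, s = 54-4 = 50
m=5,k=5: even sum, s = 50+25 = 75
m=6,k=1: odd sum, s = 75-1 = 74
m=6,k=2: even sum, s = 74+12 = 86
m=6,k=3: odd sum, s = 86-3 = 83
m=6,k=4: even sum, s = 83+24 = 107
m=6,k=5: odd sum, s = 107-5 = 102

102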